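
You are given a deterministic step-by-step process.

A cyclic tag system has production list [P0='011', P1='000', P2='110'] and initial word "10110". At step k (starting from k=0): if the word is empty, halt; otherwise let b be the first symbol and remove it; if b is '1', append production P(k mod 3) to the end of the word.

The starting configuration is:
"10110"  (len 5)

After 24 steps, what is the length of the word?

k=0  "10110"  (len 5)
k=1  "0110011"  (len 7)
k=2  "110011"  (len 6)
k=3  "10011110"  (len 8)
k=4  "0011110011"  (len 10)
k=5  "011110011"  (len 9)
k=6  "11110011"  (len 8)
k=7  "1110011011"  (len 10)
k=8  "110011011000"  (len 12)
k=9  "10011011000110"  (len 14)
k=10  "0011011000110011"  (len 16)
k=11  "011011000110011"  (len 15)
k=12  "11011000110011"  (len 14)
k=13  "1011000110011011"  (len 16)
k=14  "011000110011011000"  (len 18)
k=15  "11000110011011000"  (len 17)
k=16  "1000110011011000011"  (len 19)
k=17  "000110011011000011000"  (len 21)
k=18  "00110011011000011000"  (len 20)
k=19  "0110011011000011000"  (len 19)
k=20  "110011011000011000"  (len 18)
k=21  "10011011000011000110"  (len 20)
k=22  "0011011000011000110011"  (len 22)
k=23  "011011000011000110011"  (len 21)
k=24  "11011000011000110011"  (len 20)

20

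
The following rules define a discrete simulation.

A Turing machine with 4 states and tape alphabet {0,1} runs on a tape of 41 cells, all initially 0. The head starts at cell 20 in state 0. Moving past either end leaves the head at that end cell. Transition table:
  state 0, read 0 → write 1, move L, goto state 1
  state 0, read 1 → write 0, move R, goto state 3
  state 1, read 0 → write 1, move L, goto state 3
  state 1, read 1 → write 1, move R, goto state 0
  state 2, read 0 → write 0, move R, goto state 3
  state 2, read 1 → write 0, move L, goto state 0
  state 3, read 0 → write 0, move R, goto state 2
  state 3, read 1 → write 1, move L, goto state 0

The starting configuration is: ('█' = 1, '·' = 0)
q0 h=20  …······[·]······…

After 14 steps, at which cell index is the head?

12

step 0: q0 h=20  …······[·]······…
step 1: q1 h=19  …······[·]█·····…
step 2: q3 h=18  …······[·]██····…
step 3: q2 h=19  …······[█]█·····…
step 4: q0 h=18  …······[·]·█····…
step 5: q1 h=17  …······[·]█·█···…
step 6: q3 h=16  …······[·]██·█··…
step 7: q2 h=17  …······[█]█·█···…
step 8: q0 h=16  …······[·]·█·█··…
step 9: q1 h=15  …······[·]█·█·█·…
step 10: q3 h=14  …······[·]██·█·█…
step 11: q2 h=15  …······[█]█·█·█·…
step 12: q0 h=14  …······[·]·█·█·█…
step 13: q1 h=13  …······[·]█·█·█·…
step 14: q3 h=12  …······[·]██·█·█…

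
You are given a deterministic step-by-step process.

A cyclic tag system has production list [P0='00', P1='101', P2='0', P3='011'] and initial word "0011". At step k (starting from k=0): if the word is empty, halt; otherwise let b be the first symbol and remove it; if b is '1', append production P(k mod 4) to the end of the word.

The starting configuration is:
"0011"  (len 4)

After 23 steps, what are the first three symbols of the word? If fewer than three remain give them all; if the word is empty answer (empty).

10

gen 0: "0011"  (len 4)
gen 1: "011"  (len 3)
gen 2: "11"  (len 2)
gen 3: "10"  (len 2)
gen 4: "0011"  (len 4)
gen 5: "011"  (len 3)
gen 6: "11"  (len 2)
gen 7: "10"  (len 2)
gen 8: "0011"  (len 4)
gen 9: "011"  (len 3)
gen 10: "11"  (len 2)
gen 11: "10"  (len 2)
gen 12: "0011"  (len 4)
gen 13: "011"  (len 3)
gen 14: "11"  (len 2)
gen 15: "10"  (len 2)
gen 16: "0011"  (len 4)
gen 17: "011"  (len 3)
gen 18: "11"  (len 2)
gen 19: "10"  (len 2)
gen 20: "0011"  (len 4)
gen 21: "011"  (len 3)
gen 22: "11"  (len 2)
gen 23: "10"  (len 2)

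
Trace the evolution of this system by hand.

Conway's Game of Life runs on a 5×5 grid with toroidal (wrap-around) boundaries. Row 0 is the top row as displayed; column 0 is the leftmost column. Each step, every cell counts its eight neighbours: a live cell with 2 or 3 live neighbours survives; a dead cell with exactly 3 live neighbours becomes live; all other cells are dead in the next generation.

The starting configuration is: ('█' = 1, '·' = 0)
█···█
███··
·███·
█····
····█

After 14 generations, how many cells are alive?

[0] █···█
███··
·███·
█····
····█
[1] ···██
·····
···██
█████
····█
[2] ···██
·····
·█···
·██··
·█···
[3] ·····
·····
·██··
███··
██·█·
[4] ·····
·····
█·█··
···██
█···█
[5] ·····
·····
···██
·█·█·
█··██
[6] ····█
·····
··███
·····
█·███
[7] █···█
····█
···█·
██···
█··██
[8] ·····
█··██
█···█
████·
···█·
[9] ···█·
█··█·
·····
████·
·█·██
[10] █··█·
····█
█··█·
██·█·
·█···
[11] █···█
█··█·
████·
██···
·█···
[12] ██··█
···█·
···█·
····█
·█··█
[13] ·████
█·██·
···██
█··██
·█·██
[14] ·····
█····
·█···
·····
·█···

3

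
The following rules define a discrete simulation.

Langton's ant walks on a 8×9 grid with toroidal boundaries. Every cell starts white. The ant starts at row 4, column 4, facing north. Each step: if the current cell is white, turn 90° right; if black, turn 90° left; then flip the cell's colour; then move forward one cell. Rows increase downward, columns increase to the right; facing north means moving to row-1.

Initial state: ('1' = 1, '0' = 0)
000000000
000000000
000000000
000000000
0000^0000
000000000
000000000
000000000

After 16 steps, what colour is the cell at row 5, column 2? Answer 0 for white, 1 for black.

step 0: 000000000
000000000
000000000
000000000
0000^0000
000000000
000000000
000000000
step 1: 000000000
000000000
000000000
000000000
00001>000
000000000
000000000
000000000
step 2: 000000000
000000000
000000000
000000000
000011000
00000v000
000000000
000000000
step 3: 000000000
000000000
000000000
000000000
000011000
0000<1000
000000000
000000000
step 4: 000000000
000000000
000000000
000000000
0000^1000
000011000
000000000
000000000
step 5: 000000000
000000000
000000000
000000000
000<01000
000011000
000000000
000000000
step 6: 000000000
000000000
000000000
000^00000
000101000
000011000
000000000
000000000
step 7: 000000000
000000000
000000000
0001>0000
000101000
000011000
000000000
000000000
step 8: 000000000
000000000
000000000
000110000
0001v1000
000011000
000000000
000000000
step 9: 000000000
000000000
000000000
000110000
000<11000
000011000
000000000
000000000
step 10: 000000000
000000000
000000000
000110000
000011000
000v11000
000000000
000000000
step 11: 000000000
000000000
000000000
000110000
000011000
00<111000
000000000
000000000
step 12: 000000000
000000000
000000000
000110000
00^011000
001111000
000000000
000000000
step 13: 000000000
000000000
000000000
000110000
001>11000
001111000
000000000
000000000
step 14: 000000000
000000000
000000000
000110000
001111000
001v11000
000000000
000000000
step 15: 000000000
000000000
000000000
000110000
001111000
0010>1000
000000000
000000000
step 16: 000000000
000000000
000000000
000110000
0011^1000
001001000
000000000
000000000

1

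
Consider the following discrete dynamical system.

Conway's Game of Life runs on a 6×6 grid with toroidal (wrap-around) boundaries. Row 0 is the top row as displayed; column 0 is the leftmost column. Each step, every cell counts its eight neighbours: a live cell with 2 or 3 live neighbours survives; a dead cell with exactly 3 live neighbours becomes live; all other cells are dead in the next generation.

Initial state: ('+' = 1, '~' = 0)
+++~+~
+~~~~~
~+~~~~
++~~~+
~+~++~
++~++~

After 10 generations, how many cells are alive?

step 0: +++~+~
+~~~~~
~+~~~~
++~~~+
~+~++~
++~++~
step 1: ~~+~+~
+~+~~+
~+~~~+
~+~~++
~~~+~~
~~~~~~
step 2: ~+~+~+
+~++++
~++~~~
~~+~++
~~~~+~
~~~+~~
step 3: ~+~~~+
~~~~~+
~~~~~~
~++~++
~~~~++
~~++~~
step 4: +~+~+~
+~~~~~
+~~~++
+~~+++
++~~~+
+~++~+
step 5: +~+~+~
+~~++~
~+~+~~
~~~+~~
~~~~~~
~~++~~
step 6: ~~+~+~
+~~~+~
~~~+~~
~~+~~~
~~++~~
~+++~~
step 7: ~~+~++
~~~~++
~~~+~~
~~+~~~
~~~~~~
~+~~+~
step 8: +~~~~~
~~~~~+
~~~++~
~~~~~~
~~~~~~
~~~+++
step 9: +~~~~~
~~~~++
~~~~+~
~~~~~~
~~~~+~
~~~~++
step 10: +~~~~~
~~~~++
~~~~++
~~~~~~
~~~~++
~~~~++

9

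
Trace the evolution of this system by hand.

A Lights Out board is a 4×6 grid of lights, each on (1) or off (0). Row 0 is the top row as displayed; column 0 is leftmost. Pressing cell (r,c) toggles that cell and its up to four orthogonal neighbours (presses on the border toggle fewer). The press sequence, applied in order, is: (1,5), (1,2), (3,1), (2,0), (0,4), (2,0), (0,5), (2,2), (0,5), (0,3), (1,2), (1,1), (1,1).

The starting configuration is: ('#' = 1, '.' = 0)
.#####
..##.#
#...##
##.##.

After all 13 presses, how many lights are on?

k=0  .#####
..##.#
#...##
##.##.
k=1  .####.
..###.
#...#.
##.##.
k=2  .#.##.
.#..#.
#.#.#.
##.##.
k=3  .#.##.
.#..#.
###.#.
..###.
k=4  .#.##.
##..#.
..#.#.
#.###.
k=5  .#...#
##....
..#.#.
#.###.
k=6  .#...#
.#....
###.#.
..###.
k=7  .#..#.
.#...#
###.#.
..###.
k=8  .#..#.
.##..#
#..##.
...##.
k=9  .#...#
.##...
#..##.
...##.
k=10  .#####
.###..
#..##.
...##.
k=11  .#.###
......
#.###.
...##.
k=12  ...###
###...
#####.
...##.
k=13  .#.###
......
#.###.
...##.

10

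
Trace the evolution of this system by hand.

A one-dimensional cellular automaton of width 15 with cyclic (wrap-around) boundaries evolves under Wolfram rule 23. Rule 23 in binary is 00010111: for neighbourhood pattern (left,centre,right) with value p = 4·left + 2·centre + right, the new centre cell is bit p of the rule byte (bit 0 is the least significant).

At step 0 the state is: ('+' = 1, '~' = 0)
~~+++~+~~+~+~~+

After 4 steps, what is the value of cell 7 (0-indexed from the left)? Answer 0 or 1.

gen 0: ~~+++~+~~+~+~~+
gen 1: ++~~~~++++~++++
gen 2: ~~++++~~~~~~~~~
gen 3: ++~~~~+++++++++
gen 4: ~~++++~~~~~~~~~

0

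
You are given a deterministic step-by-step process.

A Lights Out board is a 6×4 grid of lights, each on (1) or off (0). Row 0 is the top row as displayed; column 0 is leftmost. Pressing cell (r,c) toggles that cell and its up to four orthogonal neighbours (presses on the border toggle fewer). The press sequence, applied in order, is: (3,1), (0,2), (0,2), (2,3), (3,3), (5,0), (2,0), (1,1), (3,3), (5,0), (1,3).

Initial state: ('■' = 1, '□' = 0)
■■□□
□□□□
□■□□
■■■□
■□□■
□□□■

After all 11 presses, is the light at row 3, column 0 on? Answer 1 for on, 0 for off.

1

k=0  ■■□□
□□□□
□■□□
■■■□
■□□■
□□□■
k=1  ■■□□
□□□□
□□□□
□□□□
■■□■
□□□■
k=2  ■□■■
□□■□
□□□□
□□□□
■■□■
□□□■
k=3  ■■□□
□□□□
□□□□
□□□□
■■□■
□□□■
k=4  ■■□□
□□□■
□□■■
□□□■
■■□■
□□□■
k=5  ■■□□
□□□■
□□■□
□□■□
■■□□
□□□■
k=6  ■■□□
□□□■
□□■□
□□■□
□■□□
■■□■
k=7  ■■□□
■□□■
■■■□
■□■□
□■□□
■■□■
k=8  ■□□□
□■■■
■□■□
■□■□
□■□□
■■□■
k=9  ■□□□
□■■■
■□■■
■□□■
□■□■
■■□■
k=10  ■□□□
□■■■
■□■■
■□□■
■■□■
□□□■
k=11  ■□□■
□■□□
■□■□
■□□■
■■□■
□□□■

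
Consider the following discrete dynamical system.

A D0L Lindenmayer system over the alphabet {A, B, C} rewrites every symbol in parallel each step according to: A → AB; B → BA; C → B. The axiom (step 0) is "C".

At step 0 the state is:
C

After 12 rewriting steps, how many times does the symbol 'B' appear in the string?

t=0: C
t=1: B
t=2: BA
t=3: BAAB
t=4: BAABABBA
t=5: BAABABBAABBABAAB
t=6: BAABABBAABBABAABABBABAABBAABABBA
t=7: BAABABBAABBABAABABBABAABBAABABBAABBABAABBAABABBABAABABBAABBABAAB
t=8: BAABABBAABBABAABABBABAABBAABABBAABBABAABBAABABBABAABABBAAB…ABBAABABBABAABABBAABBABAABBAABABBAABBABAABABBABAABBAABABBA  (len 128)
t=9: BAABABBAABBABAABABBABAABBAABABBAABBABAABBAABABBABAABABBAAB…BAABBABAABABBABAABBAABABBAABBABAABBAABABBABAABABBAABBABAAB  (len 256)
t=10: BAABABBAABBABAABABBABAABBAABABBAABBABAABBAABABBABAABABBAAB…ABBAABABBABAABABBAABBABAABBAABABBAABBABAABABBABAABBAABABBA  (len 512)
t=11: BAABABBAABBABAABABBABAABBAABABBAABBABAABBAABABBABAABABBAAB…BAABBABAABABBABAABBAABABBAABBABAABBAABABBABAABABBAABBABAAB  (len 1024)
t=12: BAABABBAABBABAABABBABAABBAABABBAABBABAABBAABABBABAABABBAAB…ABBAABABBABAABABBAABBABAABBAABABBAABBABAABABBABAABBAABABBA  (len 2048)

1024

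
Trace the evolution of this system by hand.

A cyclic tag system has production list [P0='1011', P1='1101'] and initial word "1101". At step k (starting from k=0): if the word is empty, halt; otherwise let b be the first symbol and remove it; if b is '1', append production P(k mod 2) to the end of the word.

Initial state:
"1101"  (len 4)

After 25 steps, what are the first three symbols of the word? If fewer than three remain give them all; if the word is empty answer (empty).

[0] "1101"  (len 4)
[1] "1011011"  (len 7)
[2] "0110111101"  (len 10)
[3] "110111101"  (len 9)
[4] "101111011101"  (len 12)
[5] "011110111011011"  (len 15)
[6] "11110111011011"  (len 14)
[7] "11101110110111011"  (len 17)
[8] "11011101101110111101"  (len 20)
[9] "10111011011101111011011"  (len 23)
[10] "01110110111011110110111101"  (len 26)
[11] "1110110111011110110111101"  (len 25)
[12] "1101101110111101101111011101"  (len 28)
[13] "1011011101111011011110111011011"  (len 31)
[14] "0110111011110110111101110110111101"  (len 34)
[15] "110111011110110111101110110111101"  (len 33)
[16] "101110111101101111011101101111011101"  (len 36)
[17] "011101111011011110111011011110111011011"  (len 39)
[18] "11101111011011110111011011110111011011"  (len 38)
[19] "11011110110111101110110111101110110111011"  (len 41)
[20] "10111101101111011101101111011101101110111101"  (len 44)
[21] "01111011011110111011011110111011011101111011011"  (len 47)
[22] "1111011011110111011011110111011011101111011011"  (len 46)
[23] "1110110111101110110111101110110111011110110111011"  (len 49)
[24] "1101101111011101101111011101101110111101101110111101"  (len 52)
[25] "1011011110111011011110111011011101111011011101111011011"  (len 55)

101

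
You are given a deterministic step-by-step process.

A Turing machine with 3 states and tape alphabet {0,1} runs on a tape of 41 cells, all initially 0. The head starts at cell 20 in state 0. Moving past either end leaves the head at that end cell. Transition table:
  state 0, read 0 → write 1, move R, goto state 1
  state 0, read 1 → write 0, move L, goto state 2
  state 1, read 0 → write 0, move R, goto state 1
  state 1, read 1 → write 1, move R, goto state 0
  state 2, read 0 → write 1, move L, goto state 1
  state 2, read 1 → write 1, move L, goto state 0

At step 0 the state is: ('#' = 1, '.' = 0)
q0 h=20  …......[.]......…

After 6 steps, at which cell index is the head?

k=0  q0 h=20  …......[.]......…
k=1  q1 h=21  ….....#[.]......…
k=2  q1 h=22  …....#.[.]......…
k=3  q1 h=23  …...#..[.]......…
k=4  q1 h=24  …..#...[.]......…
k=5  q1 h=25  ….#....[.]......…
k=6  q1 h=26  …#.....[.]......…

26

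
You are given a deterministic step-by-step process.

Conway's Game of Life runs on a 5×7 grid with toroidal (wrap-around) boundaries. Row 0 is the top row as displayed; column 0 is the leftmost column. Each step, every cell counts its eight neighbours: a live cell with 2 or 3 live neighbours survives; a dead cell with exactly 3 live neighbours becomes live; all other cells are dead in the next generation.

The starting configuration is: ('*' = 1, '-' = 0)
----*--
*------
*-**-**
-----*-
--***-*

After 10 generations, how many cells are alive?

k=0  ----*--
*------
*-**-**
-----*-
--***-*
k=1  ----**-
**-***-
**--**-
**-----
---**--
k=2  --*---*
****---
---*-*-
****-**
---***-
k=3  *----**
**-**-*
-----*-
**-----
-------
k=4  -*--**-
-*--*--
--*-**-
-------
-*-----
k=5  ***-**-
-**----
---***-
-------
-------
k=6  *-**---
*-----*
--***--
----*--
-*-----
k=7  *-*---*
*---*-*
---***-
--*-*--
-***---
k=8  --*--**
**--*--
------*
-*---*-
*------
k=9  -----**
**-----
-*---**
*-----*
**---*-
k=10  -----*-
-*-----
-*---*-
-------
-*---*-

6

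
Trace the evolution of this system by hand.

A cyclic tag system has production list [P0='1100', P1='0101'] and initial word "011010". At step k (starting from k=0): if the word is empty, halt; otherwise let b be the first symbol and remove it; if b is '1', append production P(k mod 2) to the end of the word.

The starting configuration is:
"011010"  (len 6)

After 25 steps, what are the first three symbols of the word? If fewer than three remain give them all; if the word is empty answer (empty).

0) "011010"  (len 6)
1) "11010"  (len 5)
2) "10100101"  (len 8)
3) "01001011100"  (len 11)
4) "1001011100"  (len 10)
5) "0010111001100"  (len 13)
6) "010111001100"  (len 12)
7) "10111001100"  (len 11)
8) "01110011000101"  (len 14)
9) "1110011000101"  (len 13)
10) "1100110001010101"  (len 16)
11) "1001100010101011100"  (len 19)
12) "0011000101010111000101"  (len 22)
13) "011000101010111000101"  (len 21)
14) "11000101010111000101"  (len 20)
15) "10001010101110001011100"  (len 23)
16) "00010101011100010111000101"  (len 26)
17) "0010101011100010111000101"  (len 25)
18) "010101011100010111000101"  (len 24)
19) "10101011100010111000101"  (len 23)
20) "01010111000101110001010101"  (len 26)
21) "1010111000101110001010101"  (len 25)
22) "0101110001011100010101010101"  (len 28)
23) "101110001011100010101010101"  (len 27)
24) "011100010111000101010101010101"  (len 30)
25) "11100010111000101010101010101"  (len 29)

111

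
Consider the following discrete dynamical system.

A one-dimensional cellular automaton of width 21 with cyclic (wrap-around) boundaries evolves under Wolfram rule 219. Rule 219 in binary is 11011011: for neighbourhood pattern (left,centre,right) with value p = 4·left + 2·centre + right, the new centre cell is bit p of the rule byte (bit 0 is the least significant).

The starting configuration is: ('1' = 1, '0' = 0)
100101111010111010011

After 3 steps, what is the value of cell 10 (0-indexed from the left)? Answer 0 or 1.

1

step 0: 100101111010111010011
step 1: 111001111000111001111
step 2: 111111111111111111111
step 3: 111111111111111111111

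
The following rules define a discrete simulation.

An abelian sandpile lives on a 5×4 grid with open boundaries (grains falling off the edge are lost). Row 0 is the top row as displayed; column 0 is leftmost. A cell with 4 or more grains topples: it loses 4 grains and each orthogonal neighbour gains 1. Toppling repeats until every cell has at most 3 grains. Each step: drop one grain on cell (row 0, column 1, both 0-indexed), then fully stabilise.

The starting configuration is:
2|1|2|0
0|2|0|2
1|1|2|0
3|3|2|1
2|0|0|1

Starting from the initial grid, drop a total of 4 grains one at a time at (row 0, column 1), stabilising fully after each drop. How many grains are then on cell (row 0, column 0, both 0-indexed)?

k=0  2|1|2|0
0|2|0|2
1|1|2|0
3|3|2|1
2|0|0|1
k=1  2|2|2|0
0|2|0|2
1|1|2|0
3|3|2|1
2|0|0|1
k=2  2|3|2|0
0|2|0|2
1|1|2|0
3|3|2|1
2|0|0|1
k=3  3|0|3|0
0|3|0|2
1|1|2|0
3|3|2|1
2|0|0|1
k=4  3|1|3|0
0|3|0|2
1|1|2|0
3|3|2|1
2|0|0|1

3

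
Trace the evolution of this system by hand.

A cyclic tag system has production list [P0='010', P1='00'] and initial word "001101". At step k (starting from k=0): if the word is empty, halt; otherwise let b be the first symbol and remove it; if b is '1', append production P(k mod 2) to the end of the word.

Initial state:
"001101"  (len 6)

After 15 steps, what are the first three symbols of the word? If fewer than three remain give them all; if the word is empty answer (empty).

(empty)

k=0  "001101"  (len 6)
k=1  "01101"  (len 5)
k=2  "1101"  (len 4)
k=3  "101010"  (len 6)
k=4  "0101000"  (len 7)
k=5  "101000"  (len 6)
k=6  "0100000"  (len 7)
k=7  "100000"  (len 6)
k=8  "0000000"  (len 7)
k=9  "000000"  (len 6)
k=10  "00000"  (len 5)
k=11  "0000"  (len 4)
k=12  "000"  (len 3)
k=13  "00"  (len 2)
k=14  "0"  (len 1)
k=15  (halted — word empty)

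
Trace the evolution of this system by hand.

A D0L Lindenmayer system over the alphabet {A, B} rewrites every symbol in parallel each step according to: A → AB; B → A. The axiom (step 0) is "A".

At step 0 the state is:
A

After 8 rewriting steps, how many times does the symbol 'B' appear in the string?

[0] A
[1] AB
[2] ABA
[3] ABAAB
[4] ABAABABA
[5] ABAABABAABAAB
[6] ABAABABAABAABABAABABA
[7] ABAABABAABAABABAABABAABAABABAABAAB
[8] ABAABABAABAABABAABABAABAABABAABAABABAABABAABAABABAABABA

21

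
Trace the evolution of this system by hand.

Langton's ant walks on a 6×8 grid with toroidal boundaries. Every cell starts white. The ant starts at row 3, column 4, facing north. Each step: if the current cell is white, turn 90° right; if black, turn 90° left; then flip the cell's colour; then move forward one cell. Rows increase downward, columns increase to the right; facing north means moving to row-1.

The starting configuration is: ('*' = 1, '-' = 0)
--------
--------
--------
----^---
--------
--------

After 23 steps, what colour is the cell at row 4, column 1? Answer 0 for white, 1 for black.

1

0) --------
--------
--------
----^---
--------
--------
1) --------
--------
--------
----*>--
--------
--------
2) --------
--------
--------
----**--
-----v--
--------
3) --------
--------
--------
----**--
----<*--
--------
4) --------
--------
--------
----^*--
----**--
--------
5) --------
--------
--------
---<-*--
----**--
--------
6) --------
--------
---^----
---*-*--
----**--
--------
7) --------
--------
---*>---
---*-*--
----**--
--------
8) --------
--------
---**---
---*v*--
----**--
--------
9) --------
--------
---**---
---<**--
----**--
--------
10) --------
--------
---**---
----**--
---v**--
--------
11) --------
--------
---**---
----**--
--<***--
--------
12) --------
--------
---**---
--^-**--
--****--
--------
13) --------
--------
---**---
--*>**--
--****--
--------
14) --------
--------
---**---
--****--
--*v**--
--------
15) --------
--------
---**---
--****--
--*->*--
--------
16) --------
--------
---**---
--**^*--
--*--*--
--------
17) --------
--------
---**---
--*<-*--
--*--*--
--------
18) --------
--------
---**---
--*--*--
--*v-*--
--------
19) --------
--------
---**---
--*--*--
--<*-*--
--------
20) --------
--------
---**---
--*--*--
---*-*--
--v-----
21) --------
--------
---**---
--*--*--
---*-*--
-<*-----
22) --------
--------
---**---
--*--*--
-^-*-*--
-**-----
23) --------
--------
---**---
--*--*--
-*>*-*--
-**-----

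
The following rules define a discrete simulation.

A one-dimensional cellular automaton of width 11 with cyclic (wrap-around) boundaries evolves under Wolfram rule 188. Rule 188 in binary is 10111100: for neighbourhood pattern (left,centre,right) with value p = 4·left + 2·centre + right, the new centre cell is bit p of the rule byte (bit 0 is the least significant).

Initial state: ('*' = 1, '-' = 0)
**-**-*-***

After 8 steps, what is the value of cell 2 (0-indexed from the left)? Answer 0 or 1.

1

t=0: **-**-*-***
t=1: *-**-******
t=2: -**-*******
t=3: **-*******-
t=4: *-*******-*
t=5: -*******-**
t=6: *******-**-
t=7: ******-**-*
t=8: *****-**-**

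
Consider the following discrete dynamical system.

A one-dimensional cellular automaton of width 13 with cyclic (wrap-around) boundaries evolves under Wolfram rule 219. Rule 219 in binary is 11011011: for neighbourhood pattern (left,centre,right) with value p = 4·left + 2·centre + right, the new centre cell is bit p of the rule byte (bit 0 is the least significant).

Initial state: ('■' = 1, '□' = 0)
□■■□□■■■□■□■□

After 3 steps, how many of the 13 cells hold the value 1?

13

gen 0: □■■□□■■■□■□■□
gen 1: ■■■■■■■■□□□□■
gen 2: ■■■■■■■■■■■■■
gen 3: ■■■■■■■■■■■■■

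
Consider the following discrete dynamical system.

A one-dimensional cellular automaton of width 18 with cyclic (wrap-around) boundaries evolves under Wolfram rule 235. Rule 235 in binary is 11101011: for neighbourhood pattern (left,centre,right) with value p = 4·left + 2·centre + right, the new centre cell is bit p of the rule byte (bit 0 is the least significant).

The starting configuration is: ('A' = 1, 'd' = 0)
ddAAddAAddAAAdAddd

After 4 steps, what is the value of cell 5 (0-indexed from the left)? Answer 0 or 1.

k=0  ddAAddAAddAAAdAddd
k=1  AAAAdAAAdAAAAAddAA
k=2  AAAAAAAAAAAAAAdAAA
k=3  AAAAAAAAAAAAAAAAAA
k=4  AAAAAAAAAAAAAAAAAA

1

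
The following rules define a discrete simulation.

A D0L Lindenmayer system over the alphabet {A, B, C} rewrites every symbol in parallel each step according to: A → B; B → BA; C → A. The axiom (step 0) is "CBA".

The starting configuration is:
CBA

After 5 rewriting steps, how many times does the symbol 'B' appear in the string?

16

0) CBA
1) ABAB
2) BBABBA
3) BABABBABAB
4) BABBABBABABBABBA
5) BABBABABBABABBABBABABBABAB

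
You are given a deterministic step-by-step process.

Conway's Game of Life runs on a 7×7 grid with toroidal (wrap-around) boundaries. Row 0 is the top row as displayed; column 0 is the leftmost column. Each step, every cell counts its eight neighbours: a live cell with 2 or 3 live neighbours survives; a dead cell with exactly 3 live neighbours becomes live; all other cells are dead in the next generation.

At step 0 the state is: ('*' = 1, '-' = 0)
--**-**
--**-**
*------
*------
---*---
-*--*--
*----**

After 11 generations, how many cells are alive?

step 0: --**-**
--**-**
*------
*------
---*---
-*--*--
*----**
step 1: -***---
****-*-
**-----
-------
-------
*---***
****---
step 2: ------*
---**-*
*-----*
-------
-----**
*-*****
-----*-
step 3: ----*-*
------*
*----**
*----*-
*--*---
*--*---
*--*---
step 4: *----**
-------
*----*-
**--**-
**--*--
*****-*
*--**-*
step 5: *---**-
*----*-
**--**-
----**-
-------
-------
-------
step 6: ----**-
*------
**-----
----***
-------
-------
-------
step 7: -------
**----*
**---*-
*----**
-----*-
-------
-------
step 8: *------
-*----*
-----*-
**--**-
-----*-
-------
-------
step 9: *------
*-----*
-*--**-
----**-
----***
-------
-------
step 10: *-----*
**---**
*---*--
---*---
----*-*
-----*-
-------
step 11: -*---*-
-*---*-
**--**-
---***-
----**-
-----*-
------*

15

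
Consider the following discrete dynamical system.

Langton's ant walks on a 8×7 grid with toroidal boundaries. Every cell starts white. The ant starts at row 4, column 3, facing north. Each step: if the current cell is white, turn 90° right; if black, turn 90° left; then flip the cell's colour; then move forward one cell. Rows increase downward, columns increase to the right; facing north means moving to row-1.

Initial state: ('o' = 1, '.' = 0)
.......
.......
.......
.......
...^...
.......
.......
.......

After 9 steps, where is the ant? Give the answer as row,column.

[0] .......
.......
.......
.......
...^...
.......
.......
.......
[1] .......
.......
.......
.......
...o>..
.......
.......
.......
[2] .......
.......
.......
.......
...oo..
....v..
.......
.......
[3] .......
.......
.......
.......
...oo..
...<o..
.......
.......
[4] .......
.......
.......
.......
...^o..
...oo..
.......
.......
[5] .......
.......
.......
.......
..<.o..
...oo..
.......
.......
[6] .......
.......
.......
..^....
..o.o..
...oo..
.......
.......
[7] .......
.......
.......
..o>...
..o.o..
...oo..
.......
.......
[8] .......
.......
.......
..oo...
..ovo..
...oo..
.......
.......
[9] .......
.......
.......
..oo...
..<oo..
...oo..
.......
.......

4,2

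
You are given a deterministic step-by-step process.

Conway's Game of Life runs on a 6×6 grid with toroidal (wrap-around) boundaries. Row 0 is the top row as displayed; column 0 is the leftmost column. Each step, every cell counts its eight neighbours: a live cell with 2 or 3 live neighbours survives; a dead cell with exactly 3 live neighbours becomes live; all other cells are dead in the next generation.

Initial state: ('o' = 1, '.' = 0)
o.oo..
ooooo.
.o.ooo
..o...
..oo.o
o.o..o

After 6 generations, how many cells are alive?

2

0) o.oo..
ooooo.
.o.ooo
..o...
..oo.o
o.o..o
1) ......
......
.....o
oo...o
o.oooo
o....o
2) ......
......
.....o
.ooo..
..oo..
oo.o..
3) ......
......
..o...
.o.oo.
o...o.
.o.o..
4) ......
......
..oo..
.ooooo
oo..oo
......
5) ......
......
.o....
......
.o....
o....o
6) ......
......
......
......
o.....
o.....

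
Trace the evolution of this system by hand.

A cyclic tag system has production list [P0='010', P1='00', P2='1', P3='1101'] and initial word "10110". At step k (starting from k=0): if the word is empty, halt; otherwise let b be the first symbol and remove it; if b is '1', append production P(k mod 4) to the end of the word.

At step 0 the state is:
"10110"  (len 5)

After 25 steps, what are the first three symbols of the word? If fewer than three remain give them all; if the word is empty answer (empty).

110

gen 0: "10110"  (len 5)
gen 1: "0110010"  (len 7)
gen 2: "110010"  (len 6)
gen 3: "100101"  (len 6)
gen 4: "001011101"  (len 9)
gen 5: "01011101"  (len 8)
gen 6: "1011101"  (len 7)
gen 7: "0111011"  (len 7)
gen 8: "111011"  (len 6)
gen 9: "11011010"  (len 8)
gen 10: "101101000"  (len 9)
gen 11: "011010001"  (len 9)
gen 12: "11010001"  (len 8)
gen 13: "1010001010"  (len 10)
gen 14: "01000101000"  (len 11)
gen 15: "1000101000"  (len 10)
gen 16: "0001010001101"  (len 13)
gen 17: "001010001101"  (len 12)
gen 18: "01010001101"  (len 11)
gen 19: "1010001101"  (len 10)
gen 20: "0100011011101"  (len 13)
gen 21: "100011011101"  (len 12)
gen 22: "0001101110100"  (len 13)
gen 23: "001101110100"  (len 12)
gen 24: "01101110100"  (len 11)
gen 25: "1101110100"  (len 10)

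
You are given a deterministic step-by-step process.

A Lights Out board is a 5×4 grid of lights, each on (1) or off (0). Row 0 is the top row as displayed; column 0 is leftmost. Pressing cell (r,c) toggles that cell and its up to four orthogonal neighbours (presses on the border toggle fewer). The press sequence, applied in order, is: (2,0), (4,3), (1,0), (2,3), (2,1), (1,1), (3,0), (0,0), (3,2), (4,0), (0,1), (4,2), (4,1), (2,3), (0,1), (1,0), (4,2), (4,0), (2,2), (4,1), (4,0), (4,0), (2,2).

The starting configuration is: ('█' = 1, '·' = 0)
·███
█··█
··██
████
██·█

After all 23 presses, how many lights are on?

13

gen 0: ·███
█··█
··██
████
██·█
gen 1: ·███
···█
████
·███
██·█
gen 2: ·███
···█
████
·██·
███·
gen 3: ████
██·█
·███
·██·
███·
gen 4: ████
██··
·█··
·███
███·
gen 5: ████
█···
█·█·
··██
███·
gen 6: █·██
·██·
███·
··██
███·
gen 7: █·██
·██·
·██·
████
·██·
gen 8: ·███
███·
·██·
████
·██·
gen 9: ·███
███·
·█··
█···
·█··
gen 10: ·███
███·
·█··
····
█···
gen 11: █··█
█·█·
·█··
····
█···
gen 12: █··█
█·█·
·█··
··█·
████
gen 13: █··█
█·█·
·█··
·██·
···█
gen 14: █··█
█·██
·███
·███
···█
gen 15: ·███
████
·███
·███
···█
gen 16: ████
··██
████
·███
···█
gen 17: ████
··██
████
·█·█
·██·
gen 18: ████
··██
████
██·█
█·█·
gen 19: ████
···█
█···
████
█·█·
gen 20: ████
···█
█···
█·██
·█··
gen 21: ████
···█
█···
··██
█···
gen 22: ████
···█
█···
█·██
·█··
gen 23: ████
··██
████
█··█
·█··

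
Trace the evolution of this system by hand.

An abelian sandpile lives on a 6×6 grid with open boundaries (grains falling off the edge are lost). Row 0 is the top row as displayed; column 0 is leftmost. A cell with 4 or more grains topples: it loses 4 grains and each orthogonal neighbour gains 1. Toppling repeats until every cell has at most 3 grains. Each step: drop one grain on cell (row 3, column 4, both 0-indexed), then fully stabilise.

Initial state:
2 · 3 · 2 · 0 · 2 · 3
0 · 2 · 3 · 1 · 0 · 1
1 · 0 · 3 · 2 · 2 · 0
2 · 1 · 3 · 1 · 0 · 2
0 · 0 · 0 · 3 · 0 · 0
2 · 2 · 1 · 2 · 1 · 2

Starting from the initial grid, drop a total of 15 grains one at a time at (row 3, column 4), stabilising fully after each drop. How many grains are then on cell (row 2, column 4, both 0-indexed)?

0

k=0  2 · 3 · 2 · 0 · 2 · 3
0 · 2 · 3 · 1 · 0 · 1
1 · 0 · 3 · 2 · 2 · 0
2 · 1 · 3 · 1 · 0 · 2
0 · 0 · 0 · 3 · 0 · 0
2 · 2 · 1 · 2 · 1 · 2
k=1  2 · 3 · 2 · 0 · 2 · 3
0 · 2 · 3 · 1 · 0 · 1
1 · 0 · 3 · 2 · 2 · 0
2 · 1 · 3 · 1 · 1 · 2
0 · 0 · 0 · 3 · 0 · 0
2 · 2 · 1 · 2 · 1 · 2
k=2  2 · 3 · 2 · 0 · 2 · 3
0 · 2 · 3 · 1 · 0 · 1
1 · 0 · 3 · 2 · 2 · 0
2 · 1 · 3 · 1 · 2 · 2
0 · 0 · 0 · 3 · 0 · 0
2 · 2 · 1 · 2 · 1 · 2
k=3  2 · 3 · 2 · 0 · 2 · 3
0 · 2 · 3 · 1 · 0 · 1
1 · 0 · 3 · 2 · 2 · 0
2 · 1 · 3 · 1 · 3 · 2
0 · 0 · 0 · 3 · 0 · 0
2 · 2 · 1 · 2 · 1 · 2
k=4  2 · 3 · 2 · 0 · 2 · 3
0 · 2 · 3 · 1 · 0 · 1
1 · 0 · 3 · 2 · 3 · 0
2 · 1 · 3 · 2 · 0 · 3
0 · 0 · 0 · 3 · 1 · 0
2 · 2 · 1 · 2 · 1 · 2
k=5  2 · 3 · 2 · 0 · 2 · 3
0 · 2 · 3 · 1 · 0 · 1
1 · 0 · 3 · 2 · 3 · 0
2 · 1 · 3 · 2 · 1 · 3
0 · 0 · 0 · 3 · 1 · 0
2 · 2 · 1 · 2 · 1 · 2
k=6  2 · 3 · 2 · 0 · 2 · 3
0 · 2 · 3 · 1 · 0 · 1
1 · 0 · 3 · 2 · 3 · 0
2 · 1 · 3 · 2 · 2 · 3
0 · 0 · 0 · 3 · 1 · 0
2 · 2 · 1 · 2 · 1 · 2
k=7  2 · 3 · 2 · 0 · 2 · 3
0 · 2 · 3 · 1 · 0 · 1
1 · 0 · 3 · 2 · 3 · 0
2 · 1 · 3 · 2 · 3 · 3
0 · 0 · 0 · 3 · 1 · 0
2 · 2 · 1 · 2 · 1 · 2
k=8  2 · 3 · 2 · 0 · 2 · 3
0 · 2 · 3 · 1 · 1 · 1
1 · 0 · 3 · 3 · 0 · 2
2 · 1 · 3 · 3 · 2 · 0
0 · 0 · 0 · 3 · 2 · 1
2 · 2 · 1 · 2 · 1 · 2
k=9  2 · 3 · 2 · 0 · 2 · 3
0 · 2 · 3 · 1 · 1 · 1
1 · 0 · 3 · 3 · 0 · 2
2 · 1 · 3 · 3 · 3 · 0
0 · 0 · 0 · 3 · 2 · 1
2 · 2 · 1 · 2 · 1 · 2
k=10  2 · 3 · 3 · 0 · 2 · 3
0 · 3 · 0 · 3 · 1 · 1
1 · 1 · 2 · 1 · 2 · 2
2 · 2 · 1 · 3 · 2 · 1
0 · 0 · 2 · 1 · 0 · 2
2 · 2 · 1 · 3 · 2 · 2
k=11  2 · 3 · 3 · 0 · 2 · 3
0 · 3 · 0 · 3 · 1 · 1
1 · 1 · 2 · 1 · 2 · 2
2 · 2 · 1 · 3 · 3 · 1
0 · 0 · 2 · 1 · 0 · 2
2 · 2 · 1 · 3 · 2 · 2
k=12  2 · 3 · 3 · 0 · 2 · 3
0 · 3 · 0 · 3 · 1 · 1
1 · 1 · 2 · 2 · 3 · 2
2 · 2 · 2 · 0 · 1 · 2
0 · 0 · 2 · 2 · 1 · 2
2 · 2 · 1 · 3 · 2 · 2
k=13  2 · 3 · 3 · 0 · 2 · 3
0 · 3 · 0 · 3 · 1 · 1
1 · 1 · 2 · 2 · 3 · 2
2 · 2 · 2 · 0 · 2 · 2
0 · 0 · 2 · 2 · 1 · 2
2 · 2 · 1 · 3 · 2 · 2
k=14  2 · 3 · 3 · 0 · 2 · 3
0 · 3 · 0 · 3 · 1 · 1
1 · 1 · 2 · 2 · 3 · 2
2 · 2 · 2 · 0 · 3 · 2
0 · 0 · 2 · 2 · 1 · 2
2 · 2 · 1 · 3 · 2 · 2
k=15  2 · 3 · 3 · 0 · 2 · 3
0 · 3 · 0 · 3 · 2 · 1
1 · 1 · 2 · 3 · 0 · 3
2 · 2 · 2 · 1 · 1 · 3
0 · 0 · 2 · 2 · 2 · 2
2 · 2 · 1 · 3 · 2 · 2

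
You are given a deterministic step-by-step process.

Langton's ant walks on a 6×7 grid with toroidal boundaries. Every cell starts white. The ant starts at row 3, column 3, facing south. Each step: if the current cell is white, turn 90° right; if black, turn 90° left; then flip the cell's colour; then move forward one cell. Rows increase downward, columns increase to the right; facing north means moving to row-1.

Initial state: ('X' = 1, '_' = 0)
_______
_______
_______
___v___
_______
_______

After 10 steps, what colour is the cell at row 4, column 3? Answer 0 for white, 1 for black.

1

0) _______
_______
_______
___v___
_______
_______
1) _______
_______
_______
__<X___
_______
_______
2) _______
_______
__^____
__XX___
_______
_______
3) _______
_______
__X>___
__XX___
_______
_______
4) _______
_______
__XX___
__Xv___
_______
_______
5) _______
_______
__XX___
__X_>__
_______
_______
6) _______
_______
__XX___
__X_X__
____v__
_______
7) _______
_______
__XX___
__X_X__
___<X__
_______
8) _______
_______
__XX___
__X^X__
___XX__
_______
9) _______
_______
__XX___
__XX>__
___XX__
_______
10) _______
_______
__XX^__
__XX___
___XX__
_______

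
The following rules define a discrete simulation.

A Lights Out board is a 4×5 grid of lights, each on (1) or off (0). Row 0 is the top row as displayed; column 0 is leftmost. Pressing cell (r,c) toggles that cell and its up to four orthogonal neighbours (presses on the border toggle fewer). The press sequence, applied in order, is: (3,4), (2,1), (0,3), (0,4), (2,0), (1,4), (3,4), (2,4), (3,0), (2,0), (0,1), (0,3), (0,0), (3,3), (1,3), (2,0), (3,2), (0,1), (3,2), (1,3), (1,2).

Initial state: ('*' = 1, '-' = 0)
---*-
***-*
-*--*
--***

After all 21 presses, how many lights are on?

t=0: ---*-
***-*
-*--*
--***
t=1: ---*-
***-*
-*---
--*--
t=2: ---*-
*-*-*
*-*--
-**--
t=3: --*-*
*-***
*-*--
-**--
t=4: --**-
*-**-
*-*--
-**--
t=5: --**-
--**-
-**--
***--
t=6: --***
--*-*
-**-*
***--
t=7: --***
--*-*
-**--
*****
t=8: --***
--*--
-****
****-
t=9: --***
--*--
*****
--**-
t=10: --***
*-*--
--***
*-**-
t=11: **-**
***--
--***
*-**-
t=12: ***--
****-
--***
*-**-
t=13: --*--
-***-
--***
*-**-
t=14: --*--
-***-
--*-*
*---*
t=15: --**-
-*--*
--***
*---*
t=16: --**-
**--*
*****
----*
t=17: --**-
**--*
**-**
-****
t=18: **-*-
*---*
**-**
-****
t=19: **-*-
*---*
*****
----*
t=20: **---
*-**-
***-*
----*
t=21: ***--
**---
**--*
----*

9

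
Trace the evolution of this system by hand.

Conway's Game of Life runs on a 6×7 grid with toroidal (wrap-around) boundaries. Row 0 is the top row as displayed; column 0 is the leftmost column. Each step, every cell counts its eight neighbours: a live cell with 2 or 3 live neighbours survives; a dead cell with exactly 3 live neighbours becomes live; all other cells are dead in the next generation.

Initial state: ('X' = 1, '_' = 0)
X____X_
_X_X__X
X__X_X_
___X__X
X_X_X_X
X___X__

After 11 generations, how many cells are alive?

k=0  X____X_
_X_X__X
X__X_X_
___X__X
X_X_X_X
X___X__
k=1  XX__XX_
_XX__X_
X__X_X_
_XXX___
XX__X_X
X__XX__
k=2  X____X_
__XX_X_
X__X__X
___X_X_
____XXX
__XX___
k=3  _X____X
XXXX_X_
___X_XX
X__X___
__X__XX
___X___
k=4  _X_XX_X
_X_X_X_
___X_X_
X_XX___
__XXX_X
X_X__XX
k=5  _X_X___
X__X_XX
_X_X__X
_X___XX
____X__
_______
k=6  X_X_X_X
_X_X_XX
_X_____
__X_XXX
_____X_
_______
k=7  XXXXX_X
_X_XXXX
_X_X___
____XXX
____XXX
_____XX
k=8  _X_____
______X
___X___
X__X__X
X______
_XX____
k=9  XXX____
_______
X_____X
X_____X
X_X___X
XXX____
k=10  X_X____
______X
X_____X
_____X_
__X____
___X___
k=11  _______
_X____X
X____XX
______X
_______
_XXX___

9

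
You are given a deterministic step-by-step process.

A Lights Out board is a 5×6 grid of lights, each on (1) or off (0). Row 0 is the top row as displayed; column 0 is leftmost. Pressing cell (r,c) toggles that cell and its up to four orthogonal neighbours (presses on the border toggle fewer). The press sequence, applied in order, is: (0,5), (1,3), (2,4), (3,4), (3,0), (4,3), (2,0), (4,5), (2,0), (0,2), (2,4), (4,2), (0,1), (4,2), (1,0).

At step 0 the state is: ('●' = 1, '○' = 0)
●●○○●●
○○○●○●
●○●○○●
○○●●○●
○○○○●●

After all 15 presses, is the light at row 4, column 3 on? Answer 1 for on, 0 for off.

1

k=0  ●●○○●●
○○○●○●
●○●○○●
○○●●○●
○○○○●●
k=1  ●●○○○○
○○○●○○
●○●○○●
○○●●○●
○○○○●●
k=2  ●●○●○○
○○●○●○
●○●●○●
○○●●○●
○○○○●●
k=3  ●●○●○○
○○●○○○
●○●○●○
○○●●●●
○○○○●●
k=4  ●●○●○○
○○●○○○
●○●○○○
○○●○○○
○○○○○●
k=5  ●●○●○○
○○●○○○
○○●○○○
●●●○○○
●○○○○●
k=6  ●●○●○○
○○●○○○
○○●○○○
●●●●○○
●○●●●●
k=7  ●●○●○○
●○●○○○
●●●○○○
○●●●○○
●○●●●●
k=8  ●●○●○○
●○●○○○
●●●○○○
○●●●○●
●○●●○○
k=9  ●●○●○○
○○●○○○
○○●○○○
●●●●○●
●○●●○○
k=10  ●○●○○○
○○○○○○
○○●○○○
●●●●○●
●○●●○○
k=11  ●○●○○○
○○○○●○
○○●●●●
●●●●●●
●○●●○○
k=12  ●○●○○○
○○○○●○
○○●●●●
●●○●●●
●●○○○○
k=13  ○●○○○○
○●○○●○
○○●●●●
●●○●●●
●●○○○○
k=14  ○●○○○○
○●○○●○
○○●●●●
●●●●●●
●○●●○○
k=15  ●●○○○○
●○○○●○
●○●●●●
●●●●●●
●○●●○○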